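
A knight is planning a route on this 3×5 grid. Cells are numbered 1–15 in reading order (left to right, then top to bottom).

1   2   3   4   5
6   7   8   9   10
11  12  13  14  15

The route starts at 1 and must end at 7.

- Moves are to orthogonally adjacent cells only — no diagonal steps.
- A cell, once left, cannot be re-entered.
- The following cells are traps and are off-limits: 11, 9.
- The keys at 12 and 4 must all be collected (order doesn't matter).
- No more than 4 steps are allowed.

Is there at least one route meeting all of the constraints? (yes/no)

Even ignoring the no-revisit rule, getting from 1 to 7, taking the cheapest ordering 1 → 4 → 12 → 7 needs at least 3 + 4 + 1 = 8 moves (Manhattan distance per leg), which exceeds the 4-move limit.

no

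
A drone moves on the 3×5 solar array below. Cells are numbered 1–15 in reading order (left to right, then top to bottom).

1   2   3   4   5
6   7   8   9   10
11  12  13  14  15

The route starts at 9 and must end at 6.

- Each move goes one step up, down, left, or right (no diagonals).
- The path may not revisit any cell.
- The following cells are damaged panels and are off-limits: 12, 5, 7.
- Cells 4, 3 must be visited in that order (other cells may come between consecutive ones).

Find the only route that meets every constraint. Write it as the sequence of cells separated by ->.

9 -> 4 -> 3 -> 2 -> 1 -> 6

The waypoints must appear in the order 4, 3, with no cell reused.
Route from 9: up 1 to 4, left 3 to 1, down 1 to 6 — 5 moves in all.
Check: order respected (4 at step 1, 3 at step 2).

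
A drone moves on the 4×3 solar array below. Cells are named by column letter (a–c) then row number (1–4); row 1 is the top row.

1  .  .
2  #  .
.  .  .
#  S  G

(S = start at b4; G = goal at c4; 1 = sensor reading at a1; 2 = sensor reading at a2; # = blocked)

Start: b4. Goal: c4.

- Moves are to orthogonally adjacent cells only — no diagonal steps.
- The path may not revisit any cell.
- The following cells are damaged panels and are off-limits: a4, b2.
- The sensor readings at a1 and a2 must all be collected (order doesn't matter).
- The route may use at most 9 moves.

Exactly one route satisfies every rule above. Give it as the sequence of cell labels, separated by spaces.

Any route must reach a1 and a2 and still end at c4 within 9 moves, so the order of the required stops is forced.
Route from b4: up to b3, left to a3, 2× up (reaching a1), 2× right (reaching c1), 3× down (reaching c4) — 9 moves in all.
Check: all required cells visited; 9 ≤ 9 moves.

b4 b3 a3 a2 a1 b1 c1 c2 c3 c4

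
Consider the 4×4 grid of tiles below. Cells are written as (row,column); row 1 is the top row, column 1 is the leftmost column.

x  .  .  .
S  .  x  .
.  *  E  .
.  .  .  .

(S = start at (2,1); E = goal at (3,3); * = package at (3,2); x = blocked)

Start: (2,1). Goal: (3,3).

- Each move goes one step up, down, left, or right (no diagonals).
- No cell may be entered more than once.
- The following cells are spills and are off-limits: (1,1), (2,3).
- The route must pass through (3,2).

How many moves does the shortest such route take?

3

Any route passes through (3,2) somewhere between (2,1) and (3,3). Summing Manhattan distances along the two legs ((2,1) → (3,2) → (3,3)) gives a lower bound of 2 + 1 = 3 moves.
A route of 3 moves achieves this: (2,1) → (3,1) → (3,2) → (3,3).
Since 3 matches the lower bound, it is optimal.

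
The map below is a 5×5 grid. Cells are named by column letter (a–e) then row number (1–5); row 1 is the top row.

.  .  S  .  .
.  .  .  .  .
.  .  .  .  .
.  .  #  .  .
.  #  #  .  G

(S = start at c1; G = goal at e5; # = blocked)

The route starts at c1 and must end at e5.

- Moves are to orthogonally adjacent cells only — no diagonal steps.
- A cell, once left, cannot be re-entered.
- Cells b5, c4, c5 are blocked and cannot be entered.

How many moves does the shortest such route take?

The Manhattan distance from c1 to e5 is |1−5| + |3−5| = 6, so at least 6 moves are needed.
A route of 6 moves achieves this: c1 → c2 → c3 → d3 → d4 → d5 → e5.
Since 6 matches the lower bound, it is optimal.

6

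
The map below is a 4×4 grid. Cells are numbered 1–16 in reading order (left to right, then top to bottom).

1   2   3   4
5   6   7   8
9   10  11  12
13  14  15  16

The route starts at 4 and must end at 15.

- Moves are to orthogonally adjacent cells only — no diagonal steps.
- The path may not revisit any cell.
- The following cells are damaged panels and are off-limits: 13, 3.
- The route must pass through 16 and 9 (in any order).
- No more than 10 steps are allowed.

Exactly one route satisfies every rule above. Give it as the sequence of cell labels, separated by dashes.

Any route must reach 16 and 9 and still end at 15 within 10 moves, so the order of the required stops is forced.
Route from 4: down to 8, 3× left (reaching 5), down to 9, 3× right (reaching 12), down to 16, left to 15 — 10 moves in all.
Check: all required cells visited; 10 ≤ 10 moves.

4 - 8 - 7 - 6 - 5 - 9 - 10 - 11 - 12 - 16 - 15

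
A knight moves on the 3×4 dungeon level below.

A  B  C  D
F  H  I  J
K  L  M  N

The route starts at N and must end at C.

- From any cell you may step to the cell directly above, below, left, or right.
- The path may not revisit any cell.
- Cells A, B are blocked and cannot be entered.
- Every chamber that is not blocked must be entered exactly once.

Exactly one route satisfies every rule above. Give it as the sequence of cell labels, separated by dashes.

N - M - L - K - F - H - I - J - D - C

Need to visit all 10 open cells exactly once, starting at N and ending at C.
Route from N: 3× left (reaching K), up to F, 3× right (reaching J), up to D, left to C — 9 moves in all.
Check: all 10 open cells covered.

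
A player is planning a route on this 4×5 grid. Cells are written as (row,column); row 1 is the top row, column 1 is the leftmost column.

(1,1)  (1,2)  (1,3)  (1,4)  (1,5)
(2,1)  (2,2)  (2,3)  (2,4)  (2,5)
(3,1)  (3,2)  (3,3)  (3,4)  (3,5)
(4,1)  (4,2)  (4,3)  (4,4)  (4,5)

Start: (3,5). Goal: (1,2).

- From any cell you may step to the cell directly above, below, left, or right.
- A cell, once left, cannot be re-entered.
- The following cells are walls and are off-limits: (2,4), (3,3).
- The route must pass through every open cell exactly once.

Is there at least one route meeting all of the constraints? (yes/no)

no

Colour the cells like a checkerboard: each orthogonal step flips colour, so a Hamiltonian route alternates colours. Here there are 8 cells of one colour and 10 of the other, with start on the opposite colour to the goal — the counts and endpoints can't be arranged into an alternating sequence of length 18, so no Hamiltonian route exists.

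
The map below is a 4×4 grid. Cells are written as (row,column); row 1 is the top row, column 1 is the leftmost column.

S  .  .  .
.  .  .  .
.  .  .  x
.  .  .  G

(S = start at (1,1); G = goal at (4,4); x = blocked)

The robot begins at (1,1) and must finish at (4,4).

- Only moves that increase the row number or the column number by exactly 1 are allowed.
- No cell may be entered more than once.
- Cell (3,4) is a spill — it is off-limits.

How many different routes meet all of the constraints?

10

A right/down-only route from (1,1) to (4,4) makes exactly 3 down-moves and 3 right-moves in some order.
With no other constraints that would be C(6,3) = 20 routes.
Subtract routes through each blocked cell (inclusion–exclusion for overlaps): − through (3,4): 10 → 10.
That gives 10 routes.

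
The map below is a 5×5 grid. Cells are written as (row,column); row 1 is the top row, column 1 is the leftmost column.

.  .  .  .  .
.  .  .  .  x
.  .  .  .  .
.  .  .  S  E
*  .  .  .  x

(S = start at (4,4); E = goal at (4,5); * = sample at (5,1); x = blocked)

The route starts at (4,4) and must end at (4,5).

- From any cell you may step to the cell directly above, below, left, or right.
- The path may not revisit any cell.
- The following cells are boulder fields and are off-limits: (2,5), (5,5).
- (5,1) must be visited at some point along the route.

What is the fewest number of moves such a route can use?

Any route passes through (5,1) somewhere between (4,4) and (4,5). Summing Manhattan distances along the two legs ((4,4) → (5,1) → (4,5)) gives a lower bound of 4 + 5 = 9 moves.
The shortest route satisfying every rule uses 11 moves: (4,4) → (5,4) → (5,3) → (5,2) → (5,1) → (4,1) → (3,1) → (3,2) → (3,3) → (3,4) → (3,5) → (4,5).
The no-revisit rule (legs can't share cells) pushes the minimum above the 9-move bound; an exhaustive check rules out every length from 9 to 10, leaving 11 as the minimum.

11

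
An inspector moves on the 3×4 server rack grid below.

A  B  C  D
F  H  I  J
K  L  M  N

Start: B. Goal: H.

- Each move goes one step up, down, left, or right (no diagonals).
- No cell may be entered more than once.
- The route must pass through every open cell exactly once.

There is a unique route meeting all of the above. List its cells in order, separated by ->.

Need to visit all 12 open cells exactly once, starting at B and ending at H.
Route from B: left to A, 2× down (reaching K), 3× right (reaching N), 2× up (reaching D), left to C, down to I, left to H — 11 moves in all.
Check: all 12 open cells covered.

B -> A -> F -> K -> L -> M -> N -> J -> D -> C -> I -> H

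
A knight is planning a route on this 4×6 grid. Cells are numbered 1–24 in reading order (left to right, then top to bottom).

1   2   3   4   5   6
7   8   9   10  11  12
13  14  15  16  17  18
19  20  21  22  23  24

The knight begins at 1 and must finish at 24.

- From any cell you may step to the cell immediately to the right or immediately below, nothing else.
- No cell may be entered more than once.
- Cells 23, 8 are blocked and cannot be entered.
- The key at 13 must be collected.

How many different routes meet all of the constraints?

1

A right/down-only route from 1 to 24 makes exactly 3 down-moves and 5 right-moves in some order.
With no other constraints that would be C(8,3) = 56 routes.
Split at 13 and multiply the segment counts (each segment already excludes blocked cells): 1→13: 1; 13→24: 1; product = 1.
That gives 1 route.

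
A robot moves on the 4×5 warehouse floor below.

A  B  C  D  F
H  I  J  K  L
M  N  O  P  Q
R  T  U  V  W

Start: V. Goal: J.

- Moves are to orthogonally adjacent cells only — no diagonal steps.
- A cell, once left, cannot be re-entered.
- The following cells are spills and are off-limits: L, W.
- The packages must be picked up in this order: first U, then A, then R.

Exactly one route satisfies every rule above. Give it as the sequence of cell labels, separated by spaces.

V U O P K D C B A H M R T N I J

The waypoints must appear in the order U, A, R, with no cell reused.
Route from V: left 1 to U, up 1 to O, right 1 to P, up 2 to D, left 3 to A, down 3 to R, right 1 to T, up 2 to I, right 1 to J — 15 moves in all.
Check: order respected (U at step 1, A at step 8, R at step 11).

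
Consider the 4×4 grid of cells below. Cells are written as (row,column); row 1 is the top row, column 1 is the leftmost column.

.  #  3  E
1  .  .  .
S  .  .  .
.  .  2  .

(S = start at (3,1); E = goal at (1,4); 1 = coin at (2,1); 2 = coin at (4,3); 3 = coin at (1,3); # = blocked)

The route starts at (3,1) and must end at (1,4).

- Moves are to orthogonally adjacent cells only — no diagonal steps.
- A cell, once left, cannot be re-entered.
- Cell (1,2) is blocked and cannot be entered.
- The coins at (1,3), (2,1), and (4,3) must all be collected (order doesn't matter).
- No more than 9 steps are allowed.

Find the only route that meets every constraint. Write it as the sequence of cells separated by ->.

(3,1) -> (2,1) -> (2,2) -> (3,2) -> (4,2) -> (4,3) -> (3,3) -> (2,3) -> (1,3) -> (1,4)

Any route must reach (1,3), (2,1), and (4,3) and still end at (1,4) within 9 moves, so the order of the required stops is forced.
Route from (3,1): up 1 to (2,1), right 1 to (2,2), down 2 to (4,2), right 1 to (4,3), up 3 to (1,3), right 1 to (1,4) — 9 moves in all.
Check: all required cells visited; 9 ≤ 9 moves.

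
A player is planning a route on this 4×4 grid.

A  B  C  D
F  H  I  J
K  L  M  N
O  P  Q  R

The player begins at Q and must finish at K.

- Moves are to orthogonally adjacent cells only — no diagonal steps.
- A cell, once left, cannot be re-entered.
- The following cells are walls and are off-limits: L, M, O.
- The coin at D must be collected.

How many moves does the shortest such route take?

9

Any route passes through D somewhere between Q and K. Summing Manhattan distances along the two legs (Q → D → K) gives a lower bound of 4 + 5 = 9 moves.
A route of 9 moves achieves this: Q → R → N → J → D → C → I → H → F → K.
Since 9 matches the lower bound, it is optimal.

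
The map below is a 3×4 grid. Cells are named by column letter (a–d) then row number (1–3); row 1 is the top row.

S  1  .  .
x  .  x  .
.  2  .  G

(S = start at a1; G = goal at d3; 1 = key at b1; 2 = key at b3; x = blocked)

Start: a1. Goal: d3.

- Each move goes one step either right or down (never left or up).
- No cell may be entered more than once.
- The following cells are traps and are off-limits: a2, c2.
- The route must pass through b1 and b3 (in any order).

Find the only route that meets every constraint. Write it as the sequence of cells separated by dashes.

Moves only go right or down, so the column and row indices never decrease.
Route from a1: right 1 to b1, down 2 to b3, right 2 to d3 — 5 moves in all.
Check: all required cells visited.

a1 - b1 - b2 - b3 - c3 - d3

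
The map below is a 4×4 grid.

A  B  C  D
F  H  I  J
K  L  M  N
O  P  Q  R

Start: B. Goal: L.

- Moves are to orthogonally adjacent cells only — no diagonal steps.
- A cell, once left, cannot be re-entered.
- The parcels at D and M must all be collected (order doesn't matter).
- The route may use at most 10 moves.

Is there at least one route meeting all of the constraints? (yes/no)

One route that works: B → C → D → J → N → M → L.

yes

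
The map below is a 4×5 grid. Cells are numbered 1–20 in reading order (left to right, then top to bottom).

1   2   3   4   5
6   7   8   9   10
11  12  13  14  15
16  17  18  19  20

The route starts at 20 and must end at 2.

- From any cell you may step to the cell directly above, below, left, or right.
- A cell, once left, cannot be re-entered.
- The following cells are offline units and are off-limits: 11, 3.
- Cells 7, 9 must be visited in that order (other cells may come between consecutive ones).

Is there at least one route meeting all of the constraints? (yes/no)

no

Ignoring the required order, 80 revisit-free routes from 20 to 2 pass through all of 7 and 9; the waypoint orders that occur are 9 → 7 (80) — never 7 → 9.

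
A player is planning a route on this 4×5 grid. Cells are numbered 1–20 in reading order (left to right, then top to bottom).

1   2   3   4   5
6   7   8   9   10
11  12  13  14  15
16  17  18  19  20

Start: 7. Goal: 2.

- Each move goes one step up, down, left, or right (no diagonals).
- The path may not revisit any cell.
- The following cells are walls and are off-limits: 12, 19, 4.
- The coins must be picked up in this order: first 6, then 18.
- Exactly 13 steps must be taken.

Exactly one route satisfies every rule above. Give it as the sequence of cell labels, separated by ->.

The waypoints must appear in the order 6, 18, with no cell reused.
Route from 7: left 1 to 6, down 2 to 16, right 2 to 18, up 1 to 13, right 2 to 15, up 1 to 10, left 2 to 8, up 1 to 3, left 1 to 2 — 13 moves in all.
Check: order respected (6 at step 1, 18 at step 5); 13 moves as required.

7 -> 6 -> 11 -> 16 -> 17 -> 18 -> 13 -> 14 -> 15 -> 10 -> 9 -> 8 -> 3 -> 2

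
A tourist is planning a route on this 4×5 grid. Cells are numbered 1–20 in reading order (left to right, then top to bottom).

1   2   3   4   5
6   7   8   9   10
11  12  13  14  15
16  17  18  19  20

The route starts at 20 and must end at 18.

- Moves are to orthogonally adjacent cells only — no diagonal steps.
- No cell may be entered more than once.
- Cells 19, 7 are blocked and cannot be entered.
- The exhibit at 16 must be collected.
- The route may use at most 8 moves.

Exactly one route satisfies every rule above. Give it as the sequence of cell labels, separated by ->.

20 -> 15 -> 14 -> 13 -> 12 -> 11 -> 16 -> 17 -> 18

The 8-move cap with required stops at 16 leaves no slack for detours.
Route from 20: up to 15, 4× left (reaching 11), down to 16, 2× right (reaching 18) — 8 moves in all.
Check: all required cells visited; 8 ≤ 8 moves.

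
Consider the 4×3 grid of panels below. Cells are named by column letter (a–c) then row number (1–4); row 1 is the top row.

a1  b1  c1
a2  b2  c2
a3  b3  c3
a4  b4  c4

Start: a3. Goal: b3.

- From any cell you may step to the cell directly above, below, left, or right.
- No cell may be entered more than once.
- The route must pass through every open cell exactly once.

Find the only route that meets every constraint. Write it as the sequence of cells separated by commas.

Need to visit all 12 open cells exactly once, starting at a3 and ending at b3.
Cell a4 has only two open neighbours (a3 and b4), so the path must pass straight through it: one of those is the cell it's entered from and the other is where it exits.
Route from a3: down 1 to a4, right 2 to c4, up 3 to c1, left 2 to a1, down 1 to a2, right 1 to b2, down 1 to b3 — 11 moves in all.
Check: all 12 open cells covered.

a3, a4, b4, c4, c3, c2, c1, b1, a1, a2, b2, b3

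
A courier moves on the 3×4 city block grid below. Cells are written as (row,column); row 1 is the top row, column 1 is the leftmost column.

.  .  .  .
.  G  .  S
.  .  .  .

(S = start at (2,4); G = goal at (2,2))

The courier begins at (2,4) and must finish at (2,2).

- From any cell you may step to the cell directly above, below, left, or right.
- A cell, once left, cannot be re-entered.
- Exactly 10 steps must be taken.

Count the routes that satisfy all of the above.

Need simple routes of exactly 10 moves from (2,4) to (2,2) (Manhattan distance 2, so 4 moves are spent on a detour and 4 undoing it).
Enumerating: (2,4) (1,4) (1,3) (2,3) (3,3) (3,2) (3,1) (2,1) (1,1) (1,2) (2,2) | (2,4) (1,4) (1,3) (1,2) (1,1) (2,1) (3,1) (3,2) (3,3) (2,3) (2,2) | (2,4) (3,4) (3,3) (2,3) (1,3) (1,2) (1,1) (2,1) (3,1) (3,2) (2,2) | (2,4) (3,4) (3,3) (3,2) (3,1) (2,1) (1,1) (1,2) (1,3) (2,3) (2,2).
That gives 4 routes.

4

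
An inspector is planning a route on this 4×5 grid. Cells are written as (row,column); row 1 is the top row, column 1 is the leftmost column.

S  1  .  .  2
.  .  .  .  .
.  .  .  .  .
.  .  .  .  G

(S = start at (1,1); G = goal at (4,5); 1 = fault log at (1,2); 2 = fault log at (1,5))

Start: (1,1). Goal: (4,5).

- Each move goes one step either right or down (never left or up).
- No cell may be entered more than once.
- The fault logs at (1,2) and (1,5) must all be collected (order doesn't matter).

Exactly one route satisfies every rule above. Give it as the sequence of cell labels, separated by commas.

(1,1), (1,2), (1,3), (1,4), (1,5), (2,5), (3,5), (4,5)

Moves only go right or down, so the column and row indices never decrease.
Route from (1,1): right 4 to (1,5), down 3 to (4,5) — 7 moves in all.
Check: all required cells visited.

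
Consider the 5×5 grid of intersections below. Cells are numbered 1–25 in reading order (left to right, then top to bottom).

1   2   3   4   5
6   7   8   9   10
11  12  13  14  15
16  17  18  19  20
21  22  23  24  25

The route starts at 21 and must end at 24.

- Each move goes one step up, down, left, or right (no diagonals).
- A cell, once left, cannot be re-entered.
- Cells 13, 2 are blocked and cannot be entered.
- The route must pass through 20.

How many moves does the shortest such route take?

Any route passes through 20 somewhere between 21 and 24. Summing Manhattan distances along the two legs (21 → 20 → 24) gives a lower bound of 5 + 2 = 7 moves.
A route of 7 moves achieves this: 21 → 16 → 17 → 18 → 19 → 20 → 25 → 24.
Since 7 matches the lower bound, it is optimal.

7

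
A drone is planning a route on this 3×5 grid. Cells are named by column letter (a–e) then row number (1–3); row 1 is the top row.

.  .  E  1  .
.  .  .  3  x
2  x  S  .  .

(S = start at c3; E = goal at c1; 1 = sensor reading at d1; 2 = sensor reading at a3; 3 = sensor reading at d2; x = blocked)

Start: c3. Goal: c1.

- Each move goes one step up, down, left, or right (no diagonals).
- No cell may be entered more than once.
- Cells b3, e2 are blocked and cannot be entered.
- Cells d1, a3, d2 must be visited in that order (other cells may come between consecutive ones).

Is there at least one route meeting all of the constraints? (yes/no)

a3 must be visited but has only one open neighbour (a2), and it is neither the start nor the goal — the route would have to enter and leave through a2, re-entering it.

no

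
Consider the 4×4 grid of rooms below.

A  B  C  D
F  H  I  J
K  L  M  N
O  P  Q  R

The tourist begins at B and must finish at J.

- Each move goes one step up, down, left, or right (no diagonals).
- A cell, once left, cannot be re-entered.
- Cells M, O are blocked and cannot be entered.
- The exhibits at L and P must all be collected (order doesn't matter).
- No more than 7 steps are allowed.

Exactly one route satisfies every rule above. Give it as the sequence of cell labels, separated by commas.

Any route must reach L and P and still end at J within 7 moves, so the order of the required stops is forced.
Route from B: down 3 to P, right 2 to R, up 2 to J — 7 moves in all.
Check: all required cells visited; 7 ≤ 7 moves.

B, H, L, P, Q, R, N, J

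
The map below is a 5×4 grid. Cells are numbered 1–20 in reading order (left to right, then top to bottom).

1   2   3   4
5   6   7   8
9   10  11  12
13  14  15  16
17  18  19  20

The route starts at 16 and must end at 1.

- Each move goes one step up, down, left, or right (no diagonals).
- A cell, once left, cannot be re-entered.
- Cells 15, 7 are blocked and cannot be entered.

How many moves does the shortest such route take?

The Manhattan distance from 16 to 1 is |4−1| + |4−1| = 6, so at least 6 moves are needed.
A route of 6 moves achieves this: 16 → 12 → 8 → 4 → 3 → 2 → 1.
Since 6 matches the lower bound, it is optimal.

6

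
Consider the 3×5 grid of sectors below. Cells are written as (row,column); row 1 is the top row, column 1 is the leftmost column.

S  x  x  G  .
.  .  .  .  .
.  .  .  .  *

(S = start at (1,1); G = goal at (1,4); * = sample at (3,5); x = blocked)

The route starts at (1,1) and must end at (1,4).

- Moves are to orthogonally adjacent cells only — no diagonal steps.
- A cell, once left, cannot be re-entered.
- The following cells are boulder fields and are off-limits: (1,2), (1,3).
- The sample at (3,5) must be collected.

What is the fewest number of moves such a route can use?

Any route passes through (3,5) somewhere between (1,1) and (1,4). Summing Manhattan distances along the two legs ((1,1) → (3,5) → (1,4)) gives a lower bound of 6 + 3 = 9 moves.
A route of 9 moves achieves this: (1,1) → (2,1) → (3,1) → (3,2) → (3,3) → (3,4) → (3,5) → (2,5) → (1,5) → (1,4).
Since 9 matches the lower bound, it is optimal.

9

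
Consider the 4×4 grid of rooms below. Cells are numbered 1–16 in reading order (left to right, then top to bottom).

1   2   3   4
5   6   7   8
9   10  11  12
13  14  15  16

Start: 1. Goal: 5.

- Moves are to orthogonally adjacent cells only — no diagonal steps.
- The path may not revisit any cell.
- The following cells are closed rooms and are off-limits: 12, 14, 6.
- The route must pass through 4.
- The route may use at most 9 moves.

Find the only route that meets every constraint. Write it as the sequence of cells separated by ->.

1 -> 2 -> 3 -> 4 -> 8 -> 7 -> 11 -> 10 -> 9 -> 5

The 9-move cap with required stops at 4 leaves no slack for detours.
Route from 1: 3× right (reaching 4), down to 8, left to 7, down to 11, 2× left (reaching 9), up to 5 — 9 moves in all.
Check: all required cells visited; 9 ≤ 9 moves.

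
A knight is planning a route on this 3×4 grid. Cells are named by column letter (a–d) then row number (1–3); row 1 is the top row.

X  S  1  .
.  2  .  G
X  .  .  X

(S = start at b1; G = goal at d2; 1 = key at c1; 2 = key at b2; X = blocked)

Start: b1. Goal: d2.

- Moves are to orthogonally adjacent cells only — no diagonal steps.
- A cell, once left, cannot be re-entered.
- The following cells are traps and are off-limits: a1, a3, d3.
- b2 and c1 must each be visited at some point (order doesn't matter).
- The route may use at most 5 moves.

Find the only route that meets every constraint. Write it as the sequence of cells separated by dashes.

The 5-move cap with required stops at b2, c1 leaves no slack for detours.
Route from b1: down to b2, right to c2, up to c1, right to d1, down to d2 — 5 moves in all.
Check: all required cells visited; 5 ≤ 5 moves.

b1 - b2 - c2 - c1 - d1 - d2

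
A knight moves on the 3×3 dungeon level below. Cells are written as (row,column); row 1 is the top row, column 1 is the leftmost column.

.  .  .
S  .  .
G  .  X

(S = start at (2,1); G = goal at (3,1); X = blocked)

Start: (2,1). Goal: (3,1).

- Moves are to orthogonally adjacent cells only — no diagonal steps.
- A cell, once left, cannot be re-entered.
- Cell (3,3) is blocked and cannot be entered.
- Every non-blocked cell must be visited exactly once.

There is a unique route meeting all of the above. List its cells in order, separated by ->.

Need to visit all 8 open cells exactly once, starting at (2,1) and ending at (3,1).
Cell (2,3) has only two open neighbours ((1,3) and (2,2)), so the path must pass straight through it: one of those is the cell it's entered from and the other is where it exits.
Route from (2,1): up to (1,1), 2× right (reaching (1,3)), down to (2,3), left to (2,2), down to (3,2), left to (3,1) — 7 moves in all.
Check: all 8 open cells covered.

(2,1) -> (1,1) -> (1,2) -> (1,3) -> (2,3) -> (2,2) -> (3,2) -> (3,1)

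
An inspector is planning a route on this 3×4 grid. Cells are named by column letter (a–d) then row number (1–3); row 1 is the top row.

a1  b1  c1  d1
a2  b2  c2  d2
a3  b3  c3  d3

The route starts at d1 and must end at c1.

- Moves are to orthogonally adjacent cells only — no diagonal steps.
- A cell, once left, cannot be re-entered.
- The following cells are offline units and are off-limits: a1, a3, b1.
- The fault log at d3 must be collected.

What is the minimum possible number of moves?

Any route passes through d3 somewhere between d1 and c1. Summing Manhattan distances along the two legs (d1 → d3 → c1) gives a lower bound of 2 + 3 = 5 moves.
A route of 5 moves achieves this: d1 → d2 → d3 → c3 → c2 → c1.
Since 5 matches the lower bound, it is optimal.

5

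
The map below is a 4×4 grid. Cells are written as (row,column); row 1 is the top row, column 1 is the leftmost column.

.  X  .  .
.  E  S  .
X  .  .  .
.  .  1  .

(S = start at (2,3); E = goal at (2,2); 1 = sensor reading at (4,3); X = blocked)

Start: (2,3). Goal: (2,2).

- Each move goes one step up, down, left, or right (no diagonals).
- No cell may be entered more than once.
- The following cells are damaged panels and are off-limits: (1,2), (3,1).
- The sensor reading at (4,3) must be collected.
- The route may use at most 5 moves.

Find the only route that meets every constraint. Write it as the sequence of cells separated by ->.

The 5-move cap with required stops at (4,3) leaves no slack for detours.
Route from (2,3): 2× down (reaching (4,3)), left to (4,2), 2× up (reaching (2,2)) — 5 moves in all.
Check: all required cells visited; 5 ≤ 5 moves.

(2,3) -> (3,3) -> (4,3) -> (4,2) -> (3,2) -> (2,2)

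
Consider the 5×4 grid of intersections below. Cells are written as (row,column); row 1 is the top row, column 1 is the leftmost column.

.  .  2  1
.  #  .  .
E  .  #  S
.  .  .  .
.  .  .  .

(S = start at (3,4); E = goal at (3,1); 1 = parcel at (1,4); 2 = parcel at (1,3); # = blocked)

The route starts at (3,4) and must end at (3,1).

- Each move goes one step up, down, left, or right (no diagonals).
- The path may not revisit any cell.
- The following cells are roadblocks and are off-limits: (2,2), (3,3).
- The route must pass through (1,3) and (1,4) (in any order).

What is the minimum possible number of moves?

7

Any route passes through (1,3) and (1,4) in some order between (3,4) and (3,1). Summing Manhattan distances along each leg and taking the cheapest ordering ((3,4) → (1,4) → (1,3) → (3,1)) gives a lower bound of 2 + 1 + 4 = 7 moves.
A route of 7 moves achieves this: (3,4) → (2,4) → (1,4) → (1,3) → (1,2) → (1,1) → (2,1) → (3,1).
Since 7 matches the lower bound, it is optimal.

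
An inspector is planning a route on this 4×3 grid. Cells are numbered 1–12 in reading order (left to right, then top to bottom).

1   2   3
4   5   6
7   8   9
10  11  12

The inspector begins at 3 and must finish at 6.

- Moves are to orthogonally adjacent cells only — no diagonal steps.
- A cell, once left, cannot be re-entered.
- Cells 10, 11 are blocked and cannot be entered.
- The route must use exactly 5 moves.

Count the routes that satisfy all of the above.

2

Need simple routes of exactly 5 moves from 3 to 6 (Manhattan distance 1, so 2 moves are spent on a detour and 2 undoing it).
Enumerating: 3 2 5 8 9 6 | 3 2 1 4 5 6.
That gives 2 routes.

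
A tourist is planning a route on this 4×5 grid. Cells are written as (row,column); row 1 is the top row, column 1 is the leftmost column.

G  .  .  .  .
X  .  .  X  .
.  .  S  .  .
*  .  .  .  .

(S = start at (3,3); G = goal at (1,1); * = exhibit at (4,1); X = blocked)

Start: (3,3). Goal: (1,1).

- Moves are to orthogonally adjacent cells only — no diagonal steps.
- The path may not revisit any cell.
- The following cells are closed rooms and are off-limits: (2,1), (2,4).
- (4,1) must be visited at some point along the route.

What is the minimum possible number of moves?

Any route passes through (4,1) somewhere between (3,3) and (1,1). Summing Manhattan distances along the two legs ((3,3) → (4,1) → (1,1)) gives a lower bound of 3 + 3 = 6 moves.
That bound ignores the blocked cells. Measuring each leg by the fewest moves that actually steer around them ((3,3)→(4,1): 3; (4,1)→(1,1): 5) raises the lower bound to 8.
A route of 8 moves exists: (3,3) → (4,3) → (4,2) → (4,1) → (3,1) → (3,2) → (2,2) → (1,2) → (1,1).
Since 8 matches that lower bound, it is optimal.

8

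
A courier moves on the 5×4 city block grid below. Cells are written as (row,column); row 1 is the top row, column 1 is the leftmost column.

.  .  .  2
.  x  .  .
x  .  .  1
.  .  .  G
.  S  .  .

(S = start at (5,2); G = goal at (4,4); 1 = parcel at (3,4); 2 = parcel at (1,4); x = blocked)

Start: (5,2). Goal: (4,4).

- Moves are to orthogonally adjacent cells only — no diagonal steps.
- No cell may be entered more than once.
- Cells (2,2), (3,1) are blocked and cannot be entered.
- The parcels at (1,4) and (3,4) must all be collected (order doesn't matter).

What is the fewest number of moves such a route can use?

Any route passes through (1,4) and (3,4) in some order between (5,2) and (4,4). Summing Manhattan distances along each leg and taking the cheapest ordering ((5,2) → (3,4) → (1,4) → (4,4)) gives a lower bound of 4 + 2 + 3 = 9 moves.
A route of 9 moves achieves this: (5,2) → (4,2) → (3,2) → (3,3) → (2,3) → (1,3) → (1,4) → (2,4) → (3,4) → (4,4).
Since 9 matches the lower bound, it is optimal.

9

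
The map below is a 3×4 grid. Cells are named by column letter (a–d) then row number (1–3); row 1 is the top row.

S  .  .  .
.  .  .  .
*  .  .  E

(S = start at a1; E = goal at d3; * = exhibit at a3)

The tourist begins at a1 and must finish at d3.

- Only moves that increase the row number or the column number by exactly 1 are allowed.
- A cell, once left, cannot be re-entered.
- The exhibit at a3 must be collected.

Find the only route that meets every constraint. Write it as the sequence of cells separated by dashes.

a1 - a2 - a3 - b3 - c3 - d3

Moves only go right or down, so the column and row indices never decrease.
Route from a1: 2× down (reaching a3), 3× right (reaching d3) — 5 moves in all.
Check: all required cells visited.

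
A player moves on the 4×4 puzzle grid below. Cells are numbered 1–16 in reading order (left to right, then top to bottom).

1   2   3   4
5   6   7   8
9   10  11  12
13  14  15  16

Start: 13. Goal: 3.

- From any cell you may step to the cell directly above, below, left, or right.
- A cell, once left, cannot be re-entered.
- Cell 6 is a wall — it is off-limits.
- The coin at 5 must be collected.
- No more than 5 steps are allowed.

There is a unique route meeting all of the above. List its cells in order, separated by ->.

The budget equals the shortest possible length, so every move has to be on a shortest route through the required cells.
Route from 13: up 3 to 1, right 2 to 3 — 5 moves in all.
Check: all required cells visited; 5 ≤ 5 moves.

13 -> 9 -> 5 -> 1 -> 2 -> 3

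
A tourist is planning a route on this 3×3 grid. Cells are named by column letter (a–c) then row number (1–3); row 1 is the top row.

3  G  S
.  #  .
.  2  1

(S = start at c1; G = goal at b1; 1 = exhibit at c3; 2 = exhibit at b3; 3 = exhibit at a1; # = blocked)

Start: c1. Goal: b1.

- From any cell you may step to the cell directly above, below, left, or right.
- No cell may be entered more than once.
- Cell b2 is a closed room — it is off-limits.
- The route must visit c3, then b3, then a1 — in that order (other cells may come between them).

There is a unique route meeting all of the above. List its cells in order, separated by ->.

The waypoints must appear in the order c3, b3, a1, with no cell reused.
Route from c1: down 2 to c3, left 2 to a3, up 2 to a1, right 1 to b1 — 7 moves in all.
Check: order respected (1 at step 2, 2 at step 3, 3 at step 6).

c1 -> c2 -> c3 -> b3 -> a3 -> a2 -> a1 -> b1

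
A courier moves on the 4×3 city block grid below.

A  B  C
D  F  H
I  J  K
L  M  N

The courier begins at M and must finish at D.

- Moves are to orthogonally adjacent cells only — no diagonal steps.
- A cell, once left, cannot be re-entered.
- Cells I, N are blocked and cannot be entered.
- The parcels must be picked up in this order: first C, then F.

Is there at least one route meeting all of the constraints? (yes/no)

yes

One route that works: M → J → K → H → C → B → F → D.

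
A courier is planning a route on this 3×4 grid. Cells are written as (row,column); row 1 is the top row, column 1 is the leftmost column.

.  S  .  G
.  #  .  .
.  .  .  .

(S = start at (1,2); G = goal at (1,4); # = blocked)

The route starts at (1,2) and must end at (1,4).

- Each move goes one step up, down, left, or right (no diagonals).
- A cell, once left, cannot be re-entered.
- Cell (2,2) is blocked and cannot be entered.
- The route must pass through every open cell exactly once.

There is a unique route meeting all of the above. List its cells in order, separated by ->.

(1,2) -> (1,1) -> (2,1) -> (3,1) -> (3,2) -> (3,3) -> (3,4) -> (2,4) -> (2,3) -> (1,3) -> (1,4)

Need to visit all 11 open cells exactly once, starting at (1,2) and ending at (1,4).
Route from (1,2): left 1 to (1,1), down 2 to (3,1), right 3 to (3,4), up 1 to (2,4), left 1 to (2,3), up 1 to (1,3), right 1 to (1,4) — 10 moves in all.
Check: all 11 open cells covered.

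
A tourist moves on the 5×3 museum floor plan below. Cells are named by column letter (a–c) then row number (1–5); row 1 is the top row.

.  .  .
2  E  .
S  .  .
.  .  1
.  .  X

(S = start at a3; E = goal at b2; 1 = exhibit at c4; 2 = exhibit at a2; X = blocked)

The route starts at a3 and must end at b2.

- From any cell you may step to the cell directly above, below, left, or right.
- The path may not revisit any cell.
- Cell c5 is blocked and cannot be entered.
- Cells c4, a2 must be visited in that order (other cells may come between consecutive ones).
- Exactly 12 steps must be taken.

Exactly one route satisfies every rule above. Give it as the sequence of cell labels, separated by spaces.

a3 a4 a5 b5 b4 c4 c3 c2 c1 b1 a1 a2 b2

The waypoints must appear in the order c4, a2, with no cell reused.
Route from a3: 2× down (reaching a5), right to b5, up to b4, right to c4, 3× up (reaching c1), 2× left (reaching a1), down to a2, right to b2 — 12 moves in all.
Check: order respected (1 at step 5, 2 at step 11); 12 moves as required.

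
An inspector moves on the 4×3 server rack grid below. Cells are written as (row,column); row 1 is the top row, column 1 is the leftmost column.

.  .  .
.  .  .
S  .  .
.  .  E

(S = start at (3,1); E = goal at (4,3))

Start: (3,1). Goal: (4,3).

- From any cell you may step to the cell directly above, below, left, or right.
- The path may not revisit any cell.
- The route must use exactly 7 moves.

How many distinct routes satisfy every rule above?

8

Need simple routes of exactly 7 moves from (3,1) to (4,3) (Manhattan distance 3, so 2 moves are spent on a detour and 2 undoing it).
Enumerating: (3,1) (2,1) (1,1) (1,2) (2,2) (3,2) (4,2) (4,3) | (3,1) (2,1) (1,1) (1,2) (2,2) (3,2) (3,3) (4,3) | (3,1) (2,1) (1,1) (1,2) (2,2) (2,3) (3,3) (4,3) | (3,1) (2,1) (1,1) (1,2) (1,3) (2,3) (3,3) (4,3) | (3,1) (2,1) (2,2) (1,2) (1,3) (2,3) (3,3) (4,3) | (3,1) (2,1) (2,2) (2,3) (3,3) (3,2) (4,2) (4,3) | (3,1) (4,1) (4,2) (3,2) (2,2) (2,3) (3,3) (4,3) | (3,1) (3,2) (2,2) (1,2) (1,3) (2,3) (3,3) (4,3).
That gives 8 routes.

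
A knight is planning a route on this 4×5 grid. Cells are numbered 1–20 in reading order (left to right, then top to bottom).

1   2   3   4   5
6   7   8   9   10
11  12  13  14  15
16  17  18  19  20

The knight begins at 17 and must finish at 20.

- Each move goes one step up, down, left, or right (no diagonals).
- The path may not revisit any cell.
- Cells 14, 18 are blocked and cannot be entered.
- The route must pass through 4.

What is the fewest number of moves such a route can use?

9

Any route passes through 4 somewhere between 17 and 20. Summing Manhattan distances along the two legs (17 → 4 → 20) gives a lower bound of 5 + 4 = 9 moves.
A route of 9 moves achieves this: 17 → 12 → 7 → 2 → 3 → 4 → 9 → 10 → 15 → 20.
Since 9 matches the lower bound, it is optimal.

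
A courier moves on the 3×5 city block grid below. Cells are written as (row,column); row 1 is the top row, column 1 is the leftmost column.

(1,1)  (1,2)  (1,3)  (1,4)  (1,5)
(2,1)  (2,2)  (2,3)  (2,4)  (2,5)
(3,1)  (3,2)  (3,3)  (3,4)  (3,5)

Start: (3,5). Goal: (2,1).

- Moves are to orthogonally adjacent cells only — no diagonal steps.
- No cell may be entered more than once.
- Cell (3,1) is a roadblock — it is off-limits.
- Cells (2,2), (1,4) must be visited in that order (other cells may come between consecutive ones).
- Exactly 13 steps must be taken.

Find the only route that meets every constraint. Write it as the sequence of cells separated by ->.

(3,5) -> (3,4) -> (3,3) -> (3,2) -> (2,2) -> (2,3) -> (2,4) -> (2,5) -> (1,5) -> (1,4) -> (1,3) -> (1,2) -> (1,1) -> (2,1)

The waypoints must appear in the order (2,2), (1,4), with no cell reused.
Route from (3,5): 3× left (reaching (3,2)), up to (2,2), 3× right (reaching (2,5)), up to (1,5), 4× left (reaching (1,1)), down to (2,1) — 13 moves in all.
Check: order respected ((2,2) at step 4, (1,4) at step 9); 13 moves as required.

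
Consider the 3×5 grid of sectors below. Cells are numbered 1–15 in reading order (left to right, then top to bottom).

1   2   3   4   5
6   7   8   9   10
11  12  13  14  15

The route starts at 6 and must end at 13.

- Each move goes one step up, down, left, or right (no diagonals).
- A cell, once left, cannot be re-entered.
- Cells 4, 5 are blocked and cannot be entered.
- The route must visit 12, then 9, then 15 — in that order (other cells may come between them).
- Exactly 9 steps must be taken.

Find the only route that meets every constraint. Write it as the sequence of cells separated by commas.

The waypoints must appear in the order 12, 9, 15, with no cell reused.
Route from 6: down to 11, right to 12, up to 7, 3× right (reaching 10), down to 15, 2× left (reaching 13) — 9 moves in all.
Check: order respected (12 at step 2, 9 at step 5, 15 at step 7); 9 moves as required.

6, 11, 12, 7, 8, 9, 10, 15, 14, 13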